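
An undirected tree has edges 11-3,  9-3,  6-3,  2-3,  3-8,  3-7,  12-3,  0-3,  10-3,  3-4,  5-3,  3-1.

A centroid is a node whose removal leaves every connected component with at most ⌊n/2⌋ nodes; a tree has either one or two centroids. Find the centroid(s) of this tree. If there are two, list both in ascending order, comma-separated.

Delete 3: the remaining components have sizes 1, 1, 1, 1, 1, 1, 1, 1, 1, 1, 1, 1. Max 1 ≤ 6, so 3 is a centroid.
Every other node leaves some component of size > 6, so the centroid is unique.

3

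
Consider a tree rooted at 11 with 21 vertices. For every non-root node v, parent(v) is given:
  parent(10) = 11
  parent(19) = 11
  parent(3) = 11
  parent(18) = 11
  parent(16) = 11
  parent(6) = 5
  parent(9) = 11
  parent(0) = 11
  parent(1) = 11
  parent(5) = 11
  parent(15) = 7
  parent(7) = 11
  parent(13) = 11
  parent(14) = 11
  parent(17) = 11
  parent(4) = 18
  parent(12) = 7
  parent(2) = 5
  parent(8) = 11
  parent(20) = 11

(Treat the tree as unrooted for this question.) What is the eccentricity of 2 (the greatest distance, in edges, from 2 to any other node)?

Distances from 2 peak at 4, attained at 12 (15, 4 also at distance 4).
2–5–11–7–12

4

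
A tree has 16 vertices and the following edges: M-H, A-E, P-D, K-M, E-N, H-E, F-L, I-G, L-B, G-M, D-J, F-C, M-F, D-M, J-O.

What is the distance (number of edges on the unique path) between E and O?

E - H - M - D - J - O: 5 edges.

5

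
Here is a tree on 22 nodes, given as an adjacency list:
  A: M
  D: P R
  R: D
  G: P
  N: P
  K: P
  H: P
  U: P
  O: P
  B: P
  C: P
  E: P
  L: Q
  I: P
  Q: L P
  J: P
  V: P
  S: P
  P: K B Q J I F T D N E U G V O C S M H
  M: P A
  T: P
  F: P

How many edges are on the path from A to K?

A–M–P–K: 3 edges.

3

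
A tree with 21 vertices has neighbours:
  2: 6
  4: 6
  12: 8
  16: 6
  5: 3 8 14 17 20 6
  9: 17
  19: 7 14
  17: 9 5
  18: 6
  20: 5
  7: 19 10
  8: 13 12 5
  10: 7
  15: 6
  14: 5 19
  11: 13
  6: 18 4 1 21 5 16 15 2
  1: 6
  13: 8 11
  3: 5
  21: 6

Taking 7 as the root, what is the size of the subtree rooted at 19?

19

19's subtree: {19, 14, 5, 20, 17, 8, 6, 3, 9, 13, 12, 2, 15, 18, 21, 1, 4, 16, 11}, size 19.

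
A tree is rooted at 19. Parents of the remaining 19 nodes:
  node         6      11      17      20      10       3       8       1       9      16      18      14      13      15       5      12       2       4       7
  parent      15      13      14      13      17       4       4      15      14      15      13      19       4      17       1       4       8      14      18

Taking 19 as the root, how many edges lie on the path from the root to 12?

Climbing from 12 to the root: 12–4–14–19. That's 3 steps.

3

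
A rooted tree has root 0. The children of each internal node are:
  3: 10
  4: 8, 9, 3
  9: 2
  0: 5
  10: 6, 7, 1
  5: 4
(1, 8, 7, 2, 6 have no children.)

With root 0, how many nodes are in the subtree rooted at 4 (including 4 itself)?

9

4's subtree: {4, 3, 9, 8, 10, 2, 7, 6, 1}, size 9.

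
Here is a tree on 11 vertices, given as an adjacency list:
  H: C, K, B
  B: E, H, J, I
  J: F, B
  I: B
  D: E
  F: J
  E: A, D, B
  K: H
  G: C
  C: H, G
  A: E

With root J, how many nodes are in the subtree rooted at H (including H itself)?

H's subtree: {H, C, K, G}, size 4.

4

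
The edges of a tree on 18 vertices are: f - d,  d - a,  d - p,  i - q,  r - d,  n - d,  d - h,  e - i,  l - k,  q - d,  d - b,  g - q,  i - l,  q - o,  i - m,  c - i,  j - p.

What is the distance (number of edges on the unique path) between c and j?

Walking from c: c–i–q–d–p–j. Length 5.

5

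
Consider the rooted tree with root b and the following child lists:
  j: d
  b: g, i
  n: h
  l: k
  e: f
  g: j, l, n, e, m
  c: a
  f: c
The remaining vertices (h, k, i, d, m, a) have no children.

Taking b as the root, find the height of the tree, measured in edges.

5

A deepest node is a, reached by b → g → e → f → c → a.
That path has 5 edges, so the height is 5.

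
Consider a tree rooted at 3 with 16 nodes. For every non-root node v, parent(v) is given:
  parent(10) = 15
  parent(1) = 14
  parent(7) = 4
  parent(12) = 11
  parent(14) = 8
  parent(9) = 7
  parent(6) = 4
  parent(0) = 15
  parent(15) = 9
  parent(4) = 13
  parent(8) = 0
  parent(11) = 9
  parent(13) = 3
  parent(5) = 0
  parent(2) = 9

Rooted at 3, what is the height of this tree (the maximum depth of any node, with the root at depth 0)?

1 sits deepest: 3-13-4-7-9-15-0-8-14-1 — 9 edges from the root.

9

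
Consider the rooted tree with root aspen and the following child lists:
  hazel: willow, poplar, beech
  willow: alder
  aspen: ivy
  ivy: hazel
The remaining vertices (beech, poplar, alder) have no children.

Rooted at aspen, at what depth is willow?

Climbing from willow to the root: willow–hazel–ivy–aspen. That's 3 steps.

3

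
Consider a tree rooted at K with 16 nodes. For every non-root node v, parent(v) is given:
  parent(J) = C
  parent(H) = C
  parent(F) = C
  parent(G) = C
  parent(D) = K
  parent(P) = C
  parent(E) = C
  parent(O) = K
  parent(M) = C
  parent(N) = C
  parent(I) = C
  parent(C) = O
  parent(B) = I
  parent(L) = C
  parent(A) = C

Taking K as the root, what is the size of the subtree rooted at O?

The subtree rooted at O contains: O, C, I, F, L, G, M, N, E, A, J, H, P, B — 14 nodes.

14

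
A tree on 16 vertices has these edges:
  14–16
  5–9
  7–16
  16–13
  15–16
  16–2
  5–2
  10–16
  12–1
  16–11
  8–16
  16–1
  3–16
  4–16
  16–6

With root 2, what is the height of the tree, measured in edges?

The longest root-to-leaf path is 2 → 16 → 1 → 12 (3 edges).

3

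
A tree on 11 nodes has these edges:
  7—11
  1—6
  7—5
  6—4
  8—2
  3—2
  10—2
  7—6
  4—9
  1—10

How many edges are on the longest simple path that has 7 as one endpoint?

5

A farthest node from 7 is 3 (8 also at distance 5).
The path 7 – 6 – 1 – 10 – 2 – 3 has 5 edges.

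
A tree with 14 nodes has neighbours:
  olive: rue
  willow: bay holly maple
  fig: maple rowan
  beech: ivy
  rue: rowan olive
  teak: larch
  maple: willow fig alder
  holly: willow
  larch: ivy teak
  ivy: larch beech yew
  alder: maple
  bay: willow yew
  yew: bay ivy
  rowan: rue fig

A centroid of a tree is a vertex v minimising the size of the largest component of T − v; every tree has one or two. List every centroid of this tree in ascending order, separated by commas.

willow

Delete willow: the remaining components have sizes 6, 6, 1. Max 6 ≤ 7, so willow is a centroid.
No neighbour of willow does as well, so willow is the unique centroid.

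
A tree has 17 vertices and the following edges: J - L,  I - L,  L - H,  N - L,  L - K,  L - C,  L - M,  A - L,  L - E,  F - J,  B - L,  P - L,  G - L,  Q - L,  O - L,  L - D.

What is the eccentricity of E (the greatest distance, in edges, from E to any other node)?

A farthest node from E is F.
The path E-L-J-F has 3 edges.

3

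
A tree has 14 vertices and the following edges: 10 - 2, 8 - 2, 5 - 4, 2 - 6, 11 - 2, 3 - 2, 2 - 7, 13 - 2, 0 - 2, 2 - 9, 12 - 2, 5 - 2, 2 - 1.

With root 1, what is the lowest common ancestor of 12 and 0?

2

Path 12→root: 12 2 1; path 0→root: 0 2 1.
First common node: 2.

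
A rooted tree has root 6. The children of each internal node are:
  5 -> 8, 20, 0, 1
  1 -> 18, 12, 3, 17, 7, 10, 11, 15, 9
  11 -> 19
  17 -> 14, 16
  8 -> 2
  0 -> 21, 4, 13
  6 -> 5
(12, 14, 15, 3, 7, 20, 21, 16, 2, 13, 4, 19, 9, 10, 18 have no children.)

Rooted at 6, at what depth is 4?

3

Path from 6 to 4: 6 → 5 → 0 → 4, which has 3 edges.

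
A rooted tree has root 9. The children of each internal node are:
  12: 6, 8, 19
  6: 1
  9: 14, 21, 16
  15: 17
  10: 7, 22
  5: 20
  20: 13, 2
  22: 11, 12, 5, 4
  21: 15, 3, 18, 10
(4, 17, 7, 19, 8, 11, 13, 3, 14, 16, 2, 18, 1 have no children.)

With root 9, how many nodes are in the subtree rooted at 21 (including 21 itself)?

The subtree rooted at 21 contains: 21, 10, 18, 15, 3, 22, 7, 17, 5, 12, 11, 4, 20, 8, 6, 19, 13, 2, 1 — 19 nodes.

19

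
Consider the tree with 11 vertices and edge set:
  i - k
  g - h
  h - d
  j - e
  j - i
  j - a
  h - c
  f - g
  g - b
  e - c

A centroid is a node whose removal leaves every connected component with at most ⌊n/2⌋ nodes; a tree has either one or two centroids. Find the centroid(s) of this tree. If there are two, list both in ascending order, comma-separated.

c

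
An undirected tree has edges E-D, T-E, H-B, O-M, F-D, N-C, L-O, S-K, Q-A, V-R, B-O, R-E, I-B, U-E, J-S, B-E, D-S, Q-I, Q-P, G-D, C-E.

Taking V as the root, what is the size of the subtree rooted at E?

20

The subtree rooted at E contains: E, B, D, C, T, U, H, O, I, G, S, F, N, M, L, Q, J, K, P, A — 20 nodes.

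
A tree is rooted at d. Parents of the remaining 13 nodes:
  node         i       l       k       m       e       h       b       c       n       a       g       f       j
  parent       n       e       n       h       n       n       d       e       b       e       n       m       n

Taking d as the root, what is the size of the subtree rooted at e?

Descendants of e (including itself): e, a, c, l. That's 4.

4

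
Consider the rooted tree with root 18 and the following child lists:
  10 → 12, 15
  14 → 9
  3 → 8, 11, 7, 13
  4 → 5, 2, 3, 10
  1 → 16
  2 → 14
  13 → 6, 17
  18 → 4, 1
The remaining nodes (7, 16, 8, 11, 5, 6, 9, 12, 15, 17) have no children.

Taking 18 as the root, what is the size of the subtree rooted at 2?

3

Descendants of 2 (including itself): 2, 14, 9. That's 3.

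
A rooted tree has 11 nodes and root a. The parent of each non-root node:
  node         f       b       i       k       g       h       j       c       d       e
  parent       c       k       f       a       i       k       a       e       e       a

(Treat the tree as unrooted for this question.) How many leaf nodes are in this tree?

Exactly 5 nodes have a single neighbour: b, d, g, h, j.

5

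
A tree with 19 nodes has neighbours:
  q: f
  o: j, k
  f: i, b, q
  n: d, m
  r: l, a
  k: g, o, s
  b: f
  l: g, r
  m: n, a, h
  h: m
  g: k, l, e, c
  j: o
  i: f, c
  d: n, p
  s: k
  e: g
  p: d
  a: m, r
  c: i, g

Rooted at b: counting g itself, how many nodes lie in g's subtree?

14

g's subtree: {g, e, l, k, r, o, s, a, j, m, n, h, d, p}, size 14.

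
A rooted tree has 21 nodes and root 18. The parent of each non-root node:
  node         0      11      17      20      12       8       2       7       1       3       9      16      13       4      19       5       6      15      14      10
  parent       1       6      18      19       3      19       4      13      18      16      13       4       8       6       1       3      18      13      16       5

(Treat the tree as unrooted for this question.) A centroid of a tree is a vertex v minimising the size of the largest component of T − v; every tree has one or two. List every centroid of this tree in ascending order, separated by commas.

Removing 18 splits the tree into components of sizes 10, 9, 1; the largest is 10 ≤ ⌊21/2⌋ = 10.
Every other node leaves some component of size > 10, so the centroid is unique.

18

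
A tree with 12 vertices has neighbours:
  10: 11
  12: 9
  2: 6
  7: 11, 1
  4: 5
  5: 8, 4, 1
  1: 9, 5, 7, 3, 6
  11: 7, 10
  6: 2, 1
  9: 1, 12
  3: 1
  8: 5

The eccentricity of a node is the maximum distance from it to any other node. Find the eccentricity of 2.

5

A farthest node from 2 is 10.
The path 2–6–1–7–11–10 has 5 edges.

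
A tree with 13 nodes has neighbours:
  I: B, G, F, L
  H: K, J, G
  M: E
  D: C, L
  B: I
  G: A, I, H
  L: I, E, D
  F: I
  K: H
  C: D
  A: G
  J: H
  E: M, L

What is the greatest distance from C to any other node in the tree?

6

Distances from C peak at 6, attained at K (J also at distance 6).
C – D – L – I – G – H – K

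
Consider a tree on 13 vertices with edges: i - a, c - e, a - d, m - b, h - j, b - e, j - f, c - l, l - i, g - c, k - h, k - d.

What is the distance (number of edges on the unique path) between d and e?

5

The path is d – a – i – l – c – e, which has 5 edges.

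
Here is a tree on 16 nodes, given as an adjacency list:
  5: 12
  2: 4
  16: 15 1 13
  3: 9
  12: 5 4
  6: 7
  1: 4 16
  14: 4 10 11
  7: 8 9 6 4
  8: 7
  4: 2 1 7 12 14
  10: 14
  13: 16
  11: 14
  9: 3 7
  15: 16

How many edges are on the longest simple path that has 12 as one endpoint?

4

A farthest node from 12 is 13 (3, 15 also at distance 4).
The path 12 – 4 – 1 – 16 – 13 has 4 edges.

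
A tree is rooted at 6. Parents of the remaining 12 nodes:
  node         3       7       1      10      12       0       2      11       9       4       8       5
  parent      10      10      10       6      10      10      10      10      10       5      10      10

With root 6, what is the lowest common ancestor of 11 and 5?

Ancestors of 11 (toward the root): 11, 10, 6.
Ancestors of 5: 5, 10, 6.
The deepest node appearing in both lists is 10.

10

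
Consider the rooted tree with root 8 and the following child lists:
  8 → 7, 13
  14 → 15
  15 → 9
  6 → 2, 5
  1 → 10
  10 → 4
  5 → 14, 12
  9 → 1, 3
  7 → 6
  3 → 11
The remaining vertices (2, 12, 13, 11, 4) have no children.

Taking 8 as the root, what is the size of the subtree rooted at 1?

3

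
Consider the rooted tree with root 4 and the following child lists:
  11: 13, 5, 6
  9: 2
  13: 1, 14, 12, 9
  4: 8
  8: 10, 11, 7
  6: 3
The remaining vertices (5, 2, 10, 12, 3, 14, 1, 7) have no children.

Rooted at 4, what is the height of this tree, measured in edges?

2 sits deepest: 4 → 8 → 11 → 13 → 9 → 2 — 5 edges from the root.

5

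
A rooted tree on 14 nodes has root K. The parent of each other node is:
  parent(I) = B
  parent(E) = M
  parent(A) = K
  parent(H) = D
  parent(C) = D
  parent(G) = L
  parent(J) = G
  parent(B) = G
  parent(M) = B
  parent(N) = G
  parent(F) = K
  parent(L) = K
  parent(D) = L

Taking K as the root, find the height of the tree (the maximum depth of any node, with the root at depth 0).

5

The longest root-to-leaf path is K-L-G-B-M-E (5 edges).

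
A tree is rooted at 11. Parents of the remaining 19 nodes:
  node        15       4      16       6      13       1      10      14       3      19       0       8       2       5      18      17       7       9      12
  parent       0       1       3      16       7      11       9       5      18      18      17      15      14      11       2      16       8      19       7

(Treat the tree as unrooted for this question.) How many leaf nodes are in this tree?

5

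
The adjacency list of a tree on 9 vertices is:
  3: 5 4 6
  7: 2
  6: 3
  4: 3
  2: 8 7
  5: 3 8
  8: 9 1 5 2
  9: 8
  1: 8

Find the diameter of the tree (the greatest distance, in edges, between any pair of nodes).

5

BFS from 4 reaches 7 last, at distance 5; BFS from 7 confirms no node is farther.
Path: 4 – 3 – 5 – 8 – 2 – 7.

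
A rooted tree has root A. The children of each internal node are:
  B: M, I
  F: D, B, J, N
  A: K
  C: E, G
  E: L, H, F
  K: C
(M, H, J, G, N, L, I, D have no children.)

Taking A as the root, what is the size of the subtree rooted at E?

10

E's subtree: {E, H, F, L, D, N, B, J, I, M}, size 10.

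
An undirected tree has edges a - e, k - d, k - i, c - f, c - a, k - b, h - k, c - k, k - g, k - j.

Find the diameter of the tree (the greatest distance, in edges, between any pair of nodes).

4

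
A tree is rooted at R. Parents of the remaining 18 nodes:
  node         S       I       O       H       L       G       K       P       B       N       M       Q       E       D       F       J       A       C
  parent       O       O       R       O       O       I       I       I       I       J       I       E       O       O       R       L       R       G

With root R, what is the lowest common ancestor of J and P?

Ancestors of J (toward the root): J, L, O, R.
Ancestors of P: P, I, O, R.
The deepest node appearing in both lists is O.

O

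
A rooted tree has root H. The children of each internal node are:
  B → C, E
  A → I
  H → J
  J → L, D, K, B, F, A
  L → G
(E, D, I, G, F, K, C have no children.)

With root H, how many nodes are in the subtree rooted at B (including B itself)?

3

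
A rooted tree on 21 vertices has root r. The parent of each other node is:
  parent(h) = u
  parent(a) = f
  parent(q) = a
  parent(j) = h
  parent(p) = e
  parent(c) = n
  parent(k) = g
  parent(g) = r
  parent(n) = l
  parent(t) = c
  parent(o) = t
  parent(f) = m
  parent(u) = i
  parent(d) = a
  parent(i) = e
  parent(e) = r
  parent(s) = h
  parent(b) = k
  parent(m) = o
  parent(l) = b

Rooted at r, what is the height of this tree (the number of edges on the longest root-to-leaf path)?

12

q sits deepest: r → g → k → b → l → n → c → t → o → m → f → a → q — 12 edges from the root.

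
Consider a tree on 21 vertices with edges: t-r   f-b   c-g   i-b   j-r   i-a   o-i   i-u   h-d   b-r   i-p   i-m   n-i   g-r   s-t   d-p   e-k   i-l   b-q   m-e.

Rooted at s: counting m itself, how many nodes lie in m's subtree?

3

The subtree rooted at m contains: m, e, k — 3 nodes.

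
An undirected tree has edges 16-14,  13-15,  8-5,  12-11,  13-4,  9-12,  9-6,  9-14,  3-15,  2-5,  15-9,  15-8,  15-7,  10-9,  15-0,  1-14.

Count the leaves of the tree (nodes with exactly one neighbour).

10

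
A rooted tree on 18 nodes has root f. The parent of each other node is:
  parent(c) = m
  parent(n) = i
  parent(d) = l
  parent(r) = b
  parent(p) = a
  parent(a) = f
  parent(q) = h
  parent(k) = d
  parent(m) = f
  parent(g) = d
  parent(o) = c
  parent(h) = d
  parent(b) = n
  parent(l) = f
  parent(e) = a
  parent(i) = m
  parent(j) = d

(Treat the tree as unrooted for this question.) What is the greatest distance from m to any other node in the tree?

5

Distances from m peak at 5, attained at q.
m – f – l – d – h – q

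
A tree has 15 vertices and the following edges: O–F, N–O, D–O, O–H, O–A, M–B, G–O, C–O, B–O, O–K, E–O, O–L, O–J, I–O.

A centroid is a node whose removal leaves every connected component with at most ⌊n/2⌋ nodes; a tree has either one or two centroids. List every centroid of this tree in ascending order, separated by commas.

Removing O splits the tree into components of sizes 2, 1, 1, 1, 1, 1, 1, 1, 1, 1, 1, 1, 1; the largest is 2 ≤ ⌊15/2⌋ = 7.
No neighbour of O does as well, so O is the unique centroid.

O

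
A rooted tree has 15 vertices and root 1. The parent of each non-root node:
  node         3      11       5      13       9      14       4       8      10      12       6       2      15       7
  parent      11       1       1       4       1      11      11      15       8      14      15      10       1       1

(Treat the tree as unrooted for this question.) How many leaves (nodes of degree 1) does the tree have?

8

The leaves are 2, 3, 5, 6, 7, 9, 12, 13.
That is 8 leaves.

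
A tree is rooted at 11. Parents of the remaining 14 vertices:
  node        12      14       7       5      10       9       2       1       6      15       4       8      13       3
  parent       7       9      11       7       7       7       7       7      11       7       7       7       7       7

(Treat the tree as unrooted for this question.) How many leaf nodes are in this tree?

Exactly 12 nodes have a single neighbour: 1, 2, 3, 4, 5, 6, 8, 10, 12, 13, 14, 15.

12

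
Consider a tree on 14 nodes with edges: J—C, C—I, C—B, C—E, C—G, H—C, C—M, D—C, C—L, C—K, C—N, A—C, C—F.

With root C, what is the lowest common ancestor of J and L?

C

Path J→root: J C; path L→root: L C.
First common node: C.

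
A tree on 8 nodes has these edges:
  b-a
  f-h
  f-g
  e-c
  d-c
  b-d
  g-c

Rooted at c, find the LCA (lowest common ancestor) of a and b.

b

Ancestors of a (toward the root): a, b, d, c.
Ancestors of b: b, d, c.
The deepest node appearing in both lists is b.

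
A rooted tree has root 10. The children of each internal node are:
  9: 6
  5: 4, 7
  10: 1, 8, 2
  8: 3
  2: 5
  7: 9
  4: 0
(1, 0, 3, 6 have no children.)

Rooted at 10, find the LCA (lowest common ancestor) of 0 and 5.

5

Path 0→root: 0 4 5 2 10; path 5→root: 5 2 10.
First common node: 5.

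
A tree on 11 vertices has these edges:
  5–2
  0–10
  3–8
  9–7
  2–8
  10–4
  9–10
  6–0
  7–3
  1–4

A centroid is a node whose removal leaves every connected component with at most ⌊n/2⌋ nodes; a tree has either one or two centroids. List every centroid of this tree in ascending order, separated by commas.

9

Delete 9: the remaining components have sizes 5, 5. Max 5 ≤ 5, so 9 is a centroid.
Every other node leaves some component of size > 5, so the centroid is unique.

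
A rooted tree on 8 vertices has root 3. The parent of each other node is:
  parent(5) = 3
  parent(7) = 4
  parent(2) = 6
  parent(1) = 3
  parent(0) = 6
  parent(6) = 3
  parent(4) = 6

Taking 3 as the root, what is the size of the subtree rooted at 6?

6's subtree: {6, 4, 2, 0, 7}, size 5.

5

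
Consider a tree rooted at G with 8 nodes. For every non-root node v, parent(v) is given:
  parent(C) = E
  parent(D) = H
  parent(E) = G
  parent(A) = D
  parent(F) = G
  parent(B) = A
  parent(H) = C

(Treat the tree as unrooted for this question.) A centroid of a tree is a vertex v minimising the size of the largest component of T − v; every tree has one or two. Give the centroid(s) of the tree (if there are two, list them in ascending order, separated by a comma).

C, H

Removing C splits the tree into components of sizes 4, 3; the largest is 4 ≤ ⌊8/2⌋ = 4.
H is adjacent to C and is also a centroid (the largest component after removing it is likewise 4).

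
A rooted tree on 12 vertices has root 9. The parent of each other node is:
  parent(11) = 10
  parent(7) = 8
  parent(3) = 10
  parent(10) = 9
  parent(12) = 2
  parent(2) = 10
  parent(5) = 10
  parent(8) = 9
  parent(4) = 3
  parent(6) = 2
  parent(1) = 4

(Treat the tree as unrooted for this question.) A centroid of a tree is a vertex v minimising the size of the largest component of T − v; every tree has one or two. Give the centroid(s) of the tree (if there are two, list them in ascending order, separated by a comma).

10

Removing 10 splits the tree into components of sizes 3, 3, 3, 1, 1; the largest is 3 ≤ ⌊12/2⌋ = 6.
No neighbour of 10 does as well, so 10 is the unique centroid.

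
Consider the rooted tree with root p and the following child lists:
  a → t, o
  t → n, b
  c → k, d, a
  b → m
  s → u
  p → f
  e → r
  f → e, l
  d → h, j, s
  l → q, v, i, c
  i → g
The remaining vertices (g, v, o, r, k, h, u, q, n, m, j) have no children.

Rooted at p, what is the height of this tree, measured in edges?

The longest root-to-leaf path is p–f–l–c–a–t–b–m (7 edges).

7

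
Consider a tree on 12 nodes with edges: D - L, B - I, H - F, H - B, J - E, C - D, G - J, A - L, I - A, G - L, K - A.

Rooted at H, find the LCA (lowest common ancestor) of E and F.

H

Path E→root: E J G L A I B H; path F→root: F H.
First common node: H.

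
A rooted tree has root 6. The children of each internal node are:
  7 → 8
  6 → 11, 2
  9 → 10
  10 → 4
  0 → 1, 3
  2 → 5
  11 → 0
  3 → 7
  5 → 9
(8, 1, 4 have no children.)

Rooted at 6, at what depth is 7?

Path from 6 to 7: 6 – 11 – 0 – 3 – 7, which has 4 edges.

4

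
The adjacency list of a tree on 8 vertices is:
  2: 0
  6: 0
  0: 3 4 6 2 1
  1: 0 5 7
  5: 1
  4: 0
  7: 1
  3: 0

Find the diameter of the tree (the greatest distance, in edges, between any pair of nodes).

3

Starting from 7, a farthest node is 6 at distance 3.
One longest path: 7-1-0-6.
So the diameter is 3.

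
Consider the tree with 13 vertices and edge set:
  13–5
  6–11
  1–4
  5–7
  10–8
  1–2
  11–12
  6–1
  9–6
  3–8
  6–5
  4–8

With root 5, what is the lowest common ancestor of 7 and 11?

5

Path 7→root: 7 5; path 11→root: 11 6 5.
First common node: 5.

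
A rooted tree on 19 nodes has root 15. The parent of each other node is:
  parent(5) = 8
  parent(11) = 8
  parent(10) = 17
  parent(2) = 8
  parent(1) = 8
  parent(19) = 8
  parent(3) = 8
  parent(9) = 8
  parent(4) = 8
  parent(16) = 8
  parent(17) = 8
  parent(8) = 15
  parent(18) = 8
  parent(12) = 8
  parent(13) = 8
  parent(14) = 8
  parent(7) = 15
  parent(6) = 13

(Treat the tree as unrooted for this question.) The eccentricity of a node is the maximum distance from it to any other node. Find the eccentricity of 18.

3

A farthest node from 18 is 7 (10, 6 also at distance 3).
The path 18–8–15–7 has 3 edges.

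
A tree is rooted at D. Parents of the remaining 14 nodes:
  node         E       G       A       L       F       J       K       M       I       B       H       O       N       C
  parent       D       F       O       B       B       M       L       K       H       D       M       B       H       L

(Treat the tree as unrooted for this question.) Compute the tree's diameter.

7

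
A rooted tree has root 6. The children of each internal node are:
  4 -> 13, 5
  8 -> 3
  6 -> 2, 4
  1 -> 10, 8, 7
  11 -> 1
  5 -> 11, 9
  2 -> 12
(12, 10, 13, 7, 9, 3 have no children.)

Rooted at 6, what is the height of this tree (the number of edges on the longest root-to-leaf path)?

A deepest node is 3, reached by 6 – 4 – 5 – 11 – 1 – 8 – 3.
That path has 6 edges, so the height is 6.

6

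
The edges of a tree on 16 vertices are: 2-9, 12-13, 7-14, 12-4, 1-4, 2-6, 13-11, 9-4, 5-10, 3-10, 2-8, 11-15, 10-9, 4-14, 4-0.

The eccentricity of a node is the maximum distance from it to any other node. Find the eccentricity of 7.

6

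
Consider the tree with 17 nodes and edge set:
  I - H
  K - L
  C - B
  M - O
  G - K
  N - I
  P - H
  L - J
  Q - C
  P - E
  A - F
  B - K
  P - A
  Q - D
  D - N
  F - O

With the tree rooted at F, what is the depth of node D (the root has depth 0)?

Path from F to D: F → A → P → H → I → N → D, which has 6 edges.

6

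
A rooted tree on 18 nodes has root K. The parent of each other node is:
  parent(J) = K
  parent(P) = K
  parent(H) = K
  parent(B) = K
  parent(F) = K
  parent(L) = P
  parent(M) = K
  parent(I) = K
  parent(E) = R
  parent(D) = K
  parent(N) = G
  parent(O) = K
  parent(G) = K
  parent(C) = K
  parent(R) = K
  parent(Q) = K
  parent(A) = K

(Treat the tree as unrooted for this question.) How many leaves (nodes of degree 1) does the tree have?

Exactly 14 nodes have a single neighbour: A, B, C, D, E, F, H, I, J, L, M, N, O, Q.

14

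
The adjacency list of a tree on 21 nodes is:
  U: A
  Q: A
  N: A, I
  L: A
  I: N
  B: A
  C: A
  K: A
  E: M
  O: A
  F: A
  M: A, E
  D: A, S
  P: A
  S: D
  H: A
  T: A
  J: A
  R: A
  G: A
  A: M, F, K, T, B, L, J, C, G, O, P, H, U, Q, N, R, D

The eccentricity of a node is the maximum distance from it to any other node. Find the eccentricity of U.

A farthest node from U is S (E, I also at distance 3).
The path U-A-D-S has 3 edges.

3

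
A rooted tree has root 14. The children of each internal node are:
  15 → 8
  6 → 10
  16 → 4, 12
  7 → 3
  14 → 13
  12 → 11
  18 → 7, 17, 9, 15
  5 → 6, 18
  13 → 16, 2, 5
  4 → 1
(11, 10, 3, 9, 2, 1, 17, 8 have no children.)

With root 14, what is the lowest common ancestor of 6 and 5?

5

Path 6→root: 6 5 13 14; path 5→root: 5 13 14.
First common node: 5.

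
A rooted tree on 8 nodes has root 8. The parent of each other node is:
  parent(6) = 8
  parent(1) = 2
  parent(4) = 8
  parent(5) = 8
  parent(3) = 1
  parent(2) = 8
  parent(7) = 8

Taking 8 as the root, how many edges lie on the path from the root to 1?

2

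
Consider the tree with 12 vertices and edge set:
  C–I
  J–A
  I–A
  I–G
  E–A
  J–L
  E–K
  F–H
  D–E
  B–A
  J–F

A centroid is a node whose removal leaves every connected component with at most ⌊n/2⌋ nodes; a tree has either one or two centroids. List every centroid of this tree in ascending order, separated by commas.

If A is removed the pieces have sizes 4, 3, 3, 1, all ≤ ⌊12/2⌋ = 6.
Every other node leaves some component of size > 6, so the centroid is unique.

A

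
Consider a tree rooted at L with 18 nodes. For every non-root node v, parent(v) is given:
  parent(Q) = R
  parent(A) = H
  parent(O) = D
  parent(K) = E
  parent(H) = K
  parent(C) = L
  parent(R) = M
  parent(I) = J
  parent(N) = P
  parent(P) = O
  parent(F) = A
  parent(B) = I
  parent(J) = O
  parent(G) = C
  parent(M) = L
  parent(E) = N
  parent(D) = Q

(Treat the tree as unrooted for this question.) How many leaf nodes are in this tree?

Exactly 3 nodes have a single neighbour: B, F, G.

3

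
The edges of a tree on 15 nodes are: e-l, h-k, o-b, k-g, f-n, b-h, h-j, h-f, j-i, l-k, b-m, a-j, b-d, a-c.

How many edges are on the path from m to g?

4

The path is m–b–h–k–g, which has 4 edges.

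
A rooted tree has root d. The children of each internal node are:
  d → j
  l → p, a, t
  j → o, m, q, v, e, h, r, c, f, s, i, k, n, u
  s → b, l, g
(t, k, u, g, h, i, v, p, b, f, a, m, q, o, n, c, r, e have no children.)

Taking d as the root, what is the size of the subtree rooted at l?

4

The subtree rooted at l contains: l, a, t, p — 4 nodes.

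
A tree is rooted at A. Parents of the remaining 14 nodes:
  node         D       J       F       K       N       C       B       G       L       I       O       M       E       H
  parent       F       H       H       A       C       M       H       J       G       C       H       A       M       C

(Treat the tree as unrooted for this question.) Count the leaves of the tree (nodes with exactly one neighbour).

8

The leaves are B, D, E, I, K, L, N, O.
That is 8 leaves.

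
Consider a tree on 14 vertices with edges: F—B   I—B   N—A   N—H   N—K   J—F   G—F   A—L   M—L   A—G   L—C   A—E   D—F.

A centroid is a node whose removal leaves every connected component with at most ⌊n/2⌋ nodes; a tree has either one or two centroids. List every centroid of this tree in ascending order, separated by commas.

A

Removing A splits the tree into components of sizes 6, 3, 3, 1; the largest is 6 ≤ ⌊14/2⌋ = 7.
No neighbour of A does as well, so A is the unique centroid.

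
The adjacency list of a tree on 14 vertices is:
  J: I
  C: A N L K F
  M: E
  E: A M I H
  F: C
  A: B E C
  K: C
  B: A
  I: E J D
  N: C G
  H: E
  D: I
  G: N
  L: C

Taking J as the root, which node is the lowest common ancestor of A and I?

I

Path A→root: A E I J; path I→root: I J.
First common node: I.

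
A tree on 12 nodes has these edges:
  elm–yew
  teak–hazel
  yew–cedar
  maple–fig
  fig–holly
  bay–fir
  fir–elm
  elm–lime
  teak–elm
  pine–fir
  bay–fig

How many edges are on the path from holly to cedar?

6

holly - fig - bay - fir - elm - yew - cedar: 6 edges.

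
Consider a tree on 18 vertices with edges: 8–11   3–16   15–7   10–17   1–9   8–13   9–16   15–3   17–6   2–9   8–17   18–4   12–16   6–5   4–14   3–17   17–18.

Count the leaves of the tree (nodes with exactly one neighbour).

Exactly 9 nodes have a single neighbour: 1, 2, 5, 7, 10, 11, 12, 13, 14.

9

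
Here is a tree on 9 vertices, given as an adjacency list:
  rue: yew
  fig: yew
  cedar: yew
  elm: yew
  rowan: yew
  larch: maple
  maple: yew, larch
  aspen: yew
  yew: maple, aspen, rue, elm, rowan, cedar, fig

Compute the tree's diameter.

BFS from larch reaches elm last, at distance 3; BFS from elm confirms no node is farther.
Path: larch - maple - yew - elm.

3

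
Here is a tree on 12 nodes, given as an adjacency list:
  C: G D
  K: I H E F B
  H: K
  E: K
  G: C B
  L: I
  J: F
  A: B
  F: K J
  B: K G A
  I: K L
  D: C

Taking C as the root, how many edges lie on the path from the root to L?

5

Path from C to L: C – G – B – K – I – L, which has 5 edges.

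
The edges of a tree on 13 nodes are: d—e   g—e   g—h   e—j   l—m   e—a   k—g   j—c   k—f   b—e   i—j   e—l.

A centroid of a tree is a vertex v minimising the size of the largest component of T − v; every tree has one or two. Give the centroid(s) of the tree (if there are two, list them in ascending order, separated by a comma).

If e is removed the pieces have sizes 4, 3, 2, 1, 1, 1, all ≤ ⌊13/2⌋ = 6.
No neighbour of e does as well, so e is the unique centroid.

e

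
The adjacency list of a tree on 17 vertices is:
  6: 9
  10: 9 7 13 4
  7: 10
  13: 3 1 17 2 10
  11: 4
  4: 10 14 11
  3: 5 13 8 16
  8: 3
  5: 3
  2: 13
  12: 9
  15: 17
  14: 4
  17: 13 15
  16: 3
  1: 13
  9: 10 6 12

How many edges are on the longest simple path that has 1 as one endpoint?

Distances from 1 peak at 4, attained at 6 (11, 14, 12 also at distance 4).
1-13-10-9-6

4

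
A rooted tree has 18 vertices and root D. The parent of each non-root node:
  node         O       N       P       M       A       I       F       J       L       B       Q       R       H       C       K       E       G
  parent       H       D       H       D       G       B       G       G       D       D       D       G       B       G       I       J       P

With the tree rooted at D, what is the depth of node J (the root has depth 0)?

D → B → H → P → G → J — 5 edges.

5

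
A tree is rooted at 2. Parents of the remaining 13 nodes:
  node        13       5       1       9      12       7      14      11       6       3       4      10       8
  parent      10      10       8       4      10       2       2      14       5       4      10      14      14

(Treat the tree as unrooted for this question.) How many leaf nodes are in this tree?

8

The leaves are 1, 3, 6, 7, 9, 11, 12, 13.
That is 8 leaves.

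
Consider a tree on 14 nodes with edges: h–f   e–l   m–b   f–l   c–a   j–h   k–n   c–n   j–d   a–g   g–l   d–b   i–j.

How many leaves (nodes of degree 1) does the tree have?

Degree-1 nodes: e, i, k, m — 4 of them.

4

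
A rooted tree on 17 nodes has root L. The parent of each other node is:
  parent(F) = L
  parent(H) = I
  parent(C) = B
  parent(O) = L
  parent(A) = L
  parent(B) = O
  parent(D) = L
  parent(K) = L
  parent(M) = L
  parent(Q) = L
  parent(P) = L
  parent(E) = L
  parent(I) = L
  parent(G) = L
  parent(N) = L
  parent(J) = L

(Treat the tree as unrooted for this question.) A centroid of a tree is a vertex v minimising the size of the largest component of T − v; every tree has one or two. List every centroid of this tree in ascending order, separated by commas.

L

If L is removed the pieces have sizes 3, 2, 1, 1, 1, 1, 1, 1, 1, 1, 1, 1, 1, all ≤ ⌊17/2⌋ = 8.
Every other node leaves some component of size > 8, so the centroid is unique.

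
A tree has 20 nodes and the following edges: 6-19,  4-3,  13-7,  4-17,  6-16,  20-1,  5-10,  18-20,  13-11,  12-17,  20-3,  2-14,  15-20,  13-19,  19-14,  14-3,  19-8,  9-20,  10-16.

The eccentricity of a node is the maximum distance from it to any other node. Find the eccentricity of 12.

The node farthest from 12 is 5, via 12 – 17 – 4 – 3 – 14 – 19 – 6 – 16 – 10 – 5 — 9 edges.

9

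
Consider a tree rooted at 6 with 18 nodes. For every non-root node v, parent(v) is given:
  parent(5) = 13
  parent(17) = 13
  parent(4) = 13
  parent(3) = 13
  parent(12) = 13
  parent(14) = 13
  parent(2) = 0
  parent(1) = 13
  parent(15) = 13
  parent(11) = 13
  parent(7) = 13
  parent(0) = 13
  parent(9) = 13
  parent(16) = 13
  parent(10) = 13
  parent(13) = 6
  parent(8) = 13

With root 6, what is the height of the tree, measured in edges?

The longest root-to-leaf path is 6 → 13 → 0 → 2 (3 edges).

3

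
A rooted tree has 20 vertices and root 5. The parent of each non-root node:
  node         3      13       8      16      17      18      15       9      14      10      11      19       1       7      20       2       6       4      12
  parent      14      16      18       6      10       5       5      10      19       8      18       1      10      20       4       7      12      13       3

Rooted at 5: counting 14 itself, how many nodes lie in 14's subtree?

10

Descendants of 14 (including itself): 14, 3, 12, 6, 16, 13, 4, 20, 7, 2. That's 10.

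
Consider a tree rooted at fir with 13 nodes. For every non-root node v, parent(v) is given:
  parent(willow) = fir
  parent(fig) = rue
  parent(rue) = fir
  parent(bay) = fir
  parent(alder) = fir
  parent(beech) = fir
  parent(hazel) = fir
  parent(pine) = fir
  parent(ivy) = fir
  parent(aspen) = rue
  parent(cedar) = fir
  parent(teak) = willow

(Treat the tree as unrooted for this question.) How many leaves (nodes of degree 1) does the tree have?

10

The leaves are alder, aspen, bay, beech, cedar, fig, hazel, ivy, pine, teak.
That is 10 leaves.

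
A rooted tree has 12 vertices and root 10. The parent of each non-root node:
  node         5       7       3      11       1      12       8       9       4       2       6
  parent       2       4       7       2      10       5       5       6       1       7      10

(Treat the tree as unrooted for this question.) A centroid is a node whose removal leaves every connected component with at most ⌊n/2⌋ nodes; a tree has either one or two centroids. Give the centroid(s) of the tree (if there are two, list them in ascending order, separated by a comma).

Delete 7: the remaining components have sizes 5, 5, 1. Max 5 ≤ 6, so 7 is a centroid.
Every other node leaves some component of size > 6, so the centroid is unique.

7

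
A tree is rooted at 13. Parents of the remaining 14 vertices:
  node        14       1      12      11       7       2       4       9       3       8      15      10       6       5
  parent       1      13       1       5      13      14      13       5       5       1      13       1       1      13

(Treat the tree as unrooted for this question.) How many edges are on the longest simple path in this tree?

BFS from 11 reaches 2 last, at distance 5; BFS from 2 confirms no node is farther.
Path: 11–5–13–1–14–2.

5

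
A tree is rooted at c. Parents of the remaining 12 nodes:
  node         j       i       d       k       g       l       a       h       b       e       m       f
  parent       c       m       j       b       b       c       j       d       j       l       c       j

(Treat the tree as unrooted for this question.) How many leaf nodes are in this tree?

7

The leaves are a, e, f, g, h, i, k.
That is 7 leaves.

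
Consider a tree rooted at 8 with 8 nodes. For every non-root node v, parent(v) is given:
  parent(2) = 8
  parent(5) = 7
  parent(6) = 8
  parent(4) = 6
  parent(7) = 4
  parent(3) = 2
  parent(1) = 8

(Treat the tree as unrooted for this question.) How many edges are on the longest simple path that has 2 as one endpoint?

The node farthest from 2 is 5, via 2–8–6–4–7–5 — 5 edges.

5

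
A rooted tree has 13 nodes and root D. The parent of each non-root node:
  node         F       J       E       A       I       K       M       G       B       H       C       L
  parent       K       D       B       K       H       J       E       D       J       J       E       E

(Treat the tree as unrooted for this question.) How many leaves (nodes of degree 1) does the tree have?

7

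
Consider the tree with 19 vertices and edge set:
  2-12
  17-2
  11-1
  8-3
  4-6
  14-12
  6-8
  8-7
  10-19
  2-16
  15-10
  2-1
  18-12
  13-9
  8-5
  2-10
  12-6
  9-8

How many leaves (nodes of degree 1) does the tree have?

12

Degree-1 nodes: 3, 4, 5, 7, 11, 13, 14, 15, 16, 17, 18, 19 — 12 of them.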